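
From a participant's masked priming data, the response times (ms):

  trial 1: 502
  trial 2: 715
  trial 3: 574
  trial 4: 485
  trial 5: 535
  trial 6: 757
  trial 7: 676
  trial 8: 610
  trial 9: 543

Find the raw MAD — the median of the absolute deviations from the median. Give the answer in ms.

Sorted: 485, 502, 535, 543, 574, 610, 676, 715, 757 → median = 574
|x − 574|: 72, 141, 0, 89, 39, 183, 102, 36, 31
Sorted deviations: 0, 31, 36, 39, 72, 89, 102, 141, 183 → MAD = 72

72 ms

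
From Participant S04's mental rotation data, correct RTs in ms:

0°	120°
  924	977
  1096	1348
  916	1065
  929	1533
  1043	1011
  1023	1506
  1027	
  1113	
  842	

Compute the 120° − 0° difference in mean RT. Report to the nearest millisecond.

M(0°) = 8913/9 = 990.333
M(120°) = 7440/6 = 1240.000
Difference = 1240.000 − 990.333 = 249.667 ms

250 ms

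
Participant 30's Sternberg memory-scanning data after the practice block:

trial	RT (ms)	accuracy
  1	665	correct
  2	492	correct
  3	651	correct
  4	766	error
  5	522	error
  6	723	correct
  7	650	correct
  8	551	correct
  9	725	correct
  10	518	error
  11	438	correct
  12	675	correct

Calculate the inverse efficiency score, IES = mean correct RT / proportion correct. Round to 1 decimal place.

Correct trials (n=9): 665, 492, 651, 723, 650, 551, 725, 438, 675
Mean correct RT = 5570/9 = 618.8889 ms
Proportion correct = 9/12
IES = 618.8889 / (9/12) = 825.185 ms

825.2 ms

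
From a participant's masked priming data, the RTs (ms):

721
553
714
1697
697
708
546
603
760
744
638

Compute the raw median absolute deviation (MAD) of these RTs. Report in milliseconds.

Sorted: 546, 553, 603, 638, 697, 708, 714, 721, 744, 760, 1697 → median = 708
|x − 708|: 13, 155, 6, 989, 11, 0, 162, 105, 52, 36, 70
Sorted deviations: 0, 6, 11, 13, 36, 52, 70, 105, 155, 162, 989 → MAD = 52

52 ms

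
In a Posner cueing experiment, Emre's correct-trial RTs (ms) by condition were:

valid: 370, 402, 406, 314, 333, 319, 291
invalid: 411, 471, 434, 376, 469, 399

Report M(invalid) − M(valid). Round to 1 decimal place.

M(valid) = 2435/7 = 347.857
M(invalid) = 2560/6 = 426.667
Difference = 426.667 − 347.857 = 78.810 ms

78.8 ms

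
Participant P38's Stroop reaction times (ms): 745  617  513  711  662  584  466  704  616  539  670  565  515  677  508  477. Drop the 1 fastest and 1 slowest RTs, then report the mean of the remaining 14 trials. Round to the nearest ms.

Sorted: 466, 477, 508, 513, 515, 539, 565, 584, 616, 617, 662, 670, 677, 704, 711, 745
Drop lowest 1 (466) and highest 1 (745)
Remaining (n=14): Σ = 8358, mean = 8358/14 = 597.000

597 ms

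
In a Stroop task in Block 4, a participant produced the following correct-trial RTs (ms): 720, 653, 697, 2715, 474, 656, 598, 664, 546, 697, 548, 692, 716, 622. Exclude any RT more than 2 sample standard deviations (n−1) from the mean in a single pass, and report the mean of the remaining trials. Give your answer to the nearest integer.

637 ms

n = 14, ΣRT = 10998, M = 785.571
Σ(x−M)² = 4078273.43; s = √(4078273.43/13) = 560.101
Cutoffs: 785.571 ± 2·560.101 → [-334.6, 1905.8]
Outside: 2715 → excluded.
Retained (n=13): Σ = 8283, mean = 8283/13 = 637.154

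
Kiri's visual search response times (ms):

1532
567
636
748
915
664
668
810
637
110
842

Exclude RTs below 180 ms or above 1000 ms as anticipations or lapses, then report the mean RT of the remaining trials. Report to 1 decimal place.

720.8 ms

Excluded: 110, 1532
Retained (n=9): Σ = 6487
Mean = 6487/9 = 720.7778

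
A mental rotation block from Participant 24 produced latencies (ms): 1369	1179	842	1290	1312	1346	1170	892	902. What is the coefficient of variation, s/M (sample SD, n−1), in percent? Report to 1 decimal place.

n = 9, Σ = 10302, M = 1144.6667
Σ(x−M)² = 356138.000; s = √(356138.000/8) = 210.9911
CV = 210.9911 / 1144.6667 = 0.18433 = 18.433%

18.4%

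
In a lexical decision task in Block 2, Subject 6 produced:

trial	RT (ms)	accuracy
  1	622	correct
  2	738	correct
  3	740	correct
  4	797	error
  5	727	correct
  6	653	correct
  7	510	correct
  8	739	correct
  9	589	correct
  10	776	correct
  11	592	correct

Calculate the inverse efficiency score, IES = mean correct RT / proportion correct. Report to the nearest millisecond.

735 ms

Correct trials (n=10): 622, 738, 740, 727, 653, 510, 739, 589, 776, 592
Mean correct RT = 6686/10 = 668.6000 ms
Proportion correct = 10/11
IES = 668.6000 / (10/11) = 735.460 ms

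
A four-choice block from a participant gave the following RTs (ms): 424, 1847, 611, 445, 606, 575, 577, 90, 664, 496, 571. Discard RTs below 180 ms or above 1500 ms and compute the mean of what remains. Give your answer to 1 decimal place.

Excluded: 90, 1847
Retained (n=9): Σ = 4969
Mean = 4969/9 = 552.1111

552.1 ms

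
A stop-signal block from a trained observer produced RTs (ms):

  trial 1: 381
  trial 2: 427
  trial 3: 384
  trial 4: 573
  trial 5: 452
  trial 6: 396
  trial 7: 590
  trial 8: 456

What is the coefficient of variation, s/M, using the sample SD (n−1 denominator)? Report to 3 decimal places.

n = 8, Σ = 3659, M = 457.3750
Σ(x−M)² = 46895.875; s = √(46895.875/7) = 81.8499
CV = 81.8499 / 457.3750 = 0.17896

0.179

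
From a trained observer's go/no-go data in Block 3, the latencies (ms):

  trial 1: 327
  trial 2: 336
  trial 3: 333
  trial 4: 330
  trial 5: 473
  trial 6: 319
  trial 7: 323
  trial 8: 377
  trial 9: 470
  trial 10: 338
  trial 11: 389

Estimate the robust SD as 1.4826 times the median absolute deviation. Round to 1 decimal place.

19.3 ms

Sorted: 319, 323, 327, 330, 333, 336, 338, 377, 389, 470, 473 → median = 336
|x − 336| sorted: 0, 2, 3, 6, 9, 13, 17, 41, 53, 134, 137 → MAD = 13
Robust SD ≈ 1.4826 × 13 = 19.274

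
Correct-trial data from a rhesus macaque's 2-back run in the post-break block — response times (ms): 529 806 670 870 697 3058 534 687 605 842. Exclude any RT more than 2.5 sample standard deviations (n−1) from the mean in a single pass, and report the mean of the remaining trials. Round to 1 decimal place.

693.3 ms

n = 10, ΣRT = 9298, M = 929.800
Σ(x−M)² = 5159283.60; s = √(5159283.60/9) = 757.135
Cutoffs: 929.800 ± 2.5·757.135 → [-963.0, 2822.6]
Outside: 3058 → excluded.
Retained (n=9): Σ = 6240, mean = 6240/9 = 693.333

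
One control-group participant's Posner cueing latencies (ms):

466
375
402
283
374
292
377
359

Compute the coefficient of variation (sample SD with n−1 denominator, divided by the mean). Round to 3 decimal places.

0.160

n = 8, Σ = 2928, M = 366.0000
Σ(x−M)² = 23976.000; s = √(23976.000/7) = 58.5247
CV = 58.5247 / 366.0000 = 0.15990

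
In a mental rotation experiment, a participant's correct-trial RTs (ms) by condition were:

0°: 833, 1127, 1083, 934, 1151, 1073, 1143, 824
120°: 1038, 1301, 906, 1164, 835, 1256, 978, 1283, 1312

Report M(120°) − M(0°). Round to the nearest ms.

M(0°) = 8168/8 = 1021.000
M(120°) = 10073/9 = 1119.222
Difference = 1119.222 − 1021.000 = 98.222 ms

98 ms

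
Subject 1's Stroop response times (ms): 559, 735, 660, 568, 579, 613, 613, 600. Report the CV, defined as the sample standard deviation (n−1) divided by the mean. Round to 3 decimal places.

n = 8, Σ = 4927, M = 615.8750
Σ(x−M)² = 23292.875; s = √(23292.875/7) = 57.6850
CV = 57.6850 / 615.8750 = 0.09366

0.094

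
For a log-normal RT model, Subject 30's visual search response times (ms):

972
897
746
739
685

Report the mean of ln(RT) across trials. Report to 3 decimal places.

6.686

ln(RT): 6.8794, 6.7991, 6.6147, 6.6053, 6.5294
Σ ln(RT) = 33.4279
Mean = 33.4279/5 = 6.68557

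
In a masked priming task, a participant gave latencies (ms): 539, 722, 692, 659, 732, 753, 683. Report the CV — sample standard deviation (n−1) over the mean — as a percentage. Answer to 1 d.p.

n = 7, Σ = 4780, M = 682.8571
Σ(x−M)² = 30214.857; s = √(30214.857/6) = 70.9634
CV = 70.9634 / 682.8571 = 0.10392 = 10.392%

10.4%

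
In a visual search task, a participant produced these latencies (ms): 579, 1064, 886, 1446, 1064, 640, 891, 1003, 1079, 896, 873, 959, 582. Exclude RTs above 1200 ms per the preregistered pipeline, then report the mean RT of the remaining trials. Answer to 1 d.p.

876.3 ms

Excluded: 1446
Retained (n=12): Σ = 10516
Mean = 10516/12 = 876.3333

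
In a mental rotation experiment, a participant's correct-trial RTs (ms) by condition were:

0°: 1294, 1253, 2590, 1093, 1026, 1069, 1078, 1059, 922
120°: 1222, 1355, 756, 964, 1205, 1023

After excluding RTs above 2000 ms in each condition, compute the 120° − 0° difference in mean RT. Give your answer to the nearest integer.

0°: exclude 2590
M(0°) = 8794/8 = 1099.250
M(120°) = 6525/6 = 1087.500
Difference = 1087.500 − 1099.250 = -11.750 ms

-12 ms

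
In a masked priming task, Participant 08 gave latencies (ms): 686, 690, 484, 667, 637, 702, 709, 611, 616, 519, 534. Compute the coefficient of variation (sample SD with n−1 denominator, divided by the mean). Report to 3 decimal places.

0.127

n = 11, Σ = 6855, M = 623.1818
Σ(x−M)² = 62477.636; s = √(62477.636/10) = 79.0428
CV = 79.0428 / 623.1818 = 0.12684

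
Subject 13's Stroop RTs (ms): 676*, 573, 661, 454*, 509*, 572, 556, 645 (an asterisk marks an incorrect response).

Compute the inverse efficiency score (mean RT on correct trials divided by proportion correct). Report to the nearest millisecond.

Correct trials (n=5): 573, 661, 572, 556, 645
Mean correct RT = 3007/5 = 601.4000 ms
Proportion correct = 5/8
IES = 601.4000 / (5/8) = 962.240 ms

962 ms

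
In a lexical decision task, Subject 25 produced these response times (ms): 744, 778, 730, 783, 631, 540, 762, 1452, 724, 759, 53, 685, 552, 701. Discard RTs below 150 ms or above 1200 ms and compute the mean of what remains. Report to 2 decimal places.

Excluded: 53, 1452
Retained (n=12): Σ = 8389
Mean = 8389/12 = 699.0833

699.08 ms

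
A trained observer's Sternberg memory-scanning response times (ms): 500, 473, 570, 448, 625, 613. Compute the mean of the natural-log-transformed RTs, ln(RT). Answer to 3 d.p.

ln(RT): 6.2146, 6.1591, 6.3456, 6.1048, 6.4378, 6.4184
Σ ln(RT) = 37.6802
Mean = 37.6802/6 = 6.28004

6.280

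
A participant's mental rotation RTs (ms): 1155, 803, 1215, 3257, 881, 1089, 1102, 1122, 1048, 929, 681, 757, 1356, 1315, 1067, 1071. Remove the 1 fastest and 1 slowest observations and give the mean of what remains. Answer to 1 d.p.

Sorted: 681, 757, 803, 881, 929, 1048, 1067, 1071, 1089, 1102, 1122, 1155, 1215, 1315, 1356, 3257
Drop lowest 1 (681) and highest 1 (3257)
Remaining (n=14): Σ = 14910, mean = 14910/14 = 1065.000

1065.0 ms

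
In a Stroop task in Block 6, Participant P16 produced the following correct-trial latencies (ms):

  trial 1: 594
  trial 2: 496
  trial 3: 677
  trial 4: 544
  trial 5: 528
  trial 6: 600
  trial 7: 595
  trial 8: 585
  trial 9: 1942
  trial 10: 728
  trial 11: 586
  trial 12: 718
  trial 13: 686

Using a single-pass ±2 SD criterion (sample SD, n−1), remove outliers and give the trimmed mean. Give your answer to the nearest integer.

611 ms

n = 13, ΣRT = 9279, M = 713.769
Σ(x−M)² = 1695950.31; s = √(1695950.31/12) = 375.938
Cutoffs: 713.769 ± 2·375.938 → [-38.1, 1465.6]
Outside: 1942 → excluded.
Retained (n=12): Σ = 7337, mean = 7337/12 = 611.417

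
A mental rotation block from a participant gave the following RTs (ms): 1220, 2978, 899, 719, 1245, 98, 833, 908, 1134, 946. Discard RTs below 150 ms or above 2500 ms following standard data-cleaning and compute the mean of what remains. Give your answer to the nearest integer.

Excluded: 98, 2978
Retained (n=8): Σ = 7904
Mean = 7904/8 = 988.0000

988 ms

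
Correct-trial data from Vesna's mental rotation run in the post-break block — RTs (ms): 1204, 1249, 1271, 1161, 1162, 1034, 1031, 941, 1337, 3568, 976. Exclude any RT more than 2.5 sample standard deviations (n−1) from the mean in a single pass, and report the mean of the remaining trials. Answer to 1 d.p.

1136.6 ms

n = 11, ΣRT = 14934, M = 1357.636
Σ(x−M)² = 5536648.55; s = √(5536648.55/10) = 744.087
Cutoffs: 1357.636 ± 2.5·744.087 → [-502.6, 3217.9]
Outside: 3568 → excluded.
Retained (n=10): Σ = 11366, mean = 11366/10 = 1136.600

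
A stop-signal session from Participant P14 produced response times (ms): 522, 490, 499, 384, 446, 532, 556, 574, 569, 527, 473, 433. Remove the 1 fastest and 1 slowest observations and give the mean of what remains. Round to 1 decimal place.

Sorted: 384, 433, 446, 473, 490, 499, 522, 527, 532, 556, 569, 574
Drop lowest 1 (384) and highest 1 (574)
Remaining (n=10): Σ = 5047, mean = 5047/10 = 504.700

504.7 ms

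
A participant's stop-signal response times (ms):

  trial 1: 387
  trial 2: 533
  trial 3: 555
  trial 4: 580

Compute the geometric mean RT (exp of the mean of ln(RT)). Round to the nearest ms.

508 ms

ln(RT): 5.9584, 6.2785, 6.3190, 6.3630
Mean ln(RT) = 24.9189/4 = 6.22974
Geometric mean = exp(6.22974) = 507.62 ms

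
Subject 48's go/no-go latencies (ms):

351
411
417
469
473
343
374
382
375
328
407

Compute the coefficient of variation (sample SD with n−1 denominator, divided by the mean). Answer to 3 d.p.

n = 11, Σ = 4330, M = 393.6364
Σ(x−M)² = 22562.545; s = √(22562.545/10) = 47.5000
CV = 47.5000 / 393.6364 = 0.12067

0.121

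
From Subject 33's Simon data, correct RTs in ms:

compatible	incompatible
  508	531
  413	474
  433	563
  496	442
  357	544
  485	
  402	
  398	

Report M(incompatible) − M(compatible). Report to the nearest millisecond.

74 ms

M(compatible) = 3492/8 = 436.500
M(incompatible) = 2554/5 = 510.800
Difference = 510.800 − 436.500 = 74.300 ms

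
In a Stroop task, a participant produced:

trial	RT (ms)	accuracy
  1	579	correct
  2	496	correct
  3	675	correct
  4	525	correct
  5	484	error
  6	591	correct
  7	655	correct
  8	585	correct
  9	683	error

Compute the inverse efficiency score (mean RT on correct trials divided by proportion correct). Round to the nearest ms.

Correct trials (n=7): 579, 496, 675, 525, 591, 655, 585
Mean correct RT = 4106/7 = 586.5714 ms
Proportion correct = 7/9
IES = 586.5714 / (7/9) = 754.163 ms

754 ms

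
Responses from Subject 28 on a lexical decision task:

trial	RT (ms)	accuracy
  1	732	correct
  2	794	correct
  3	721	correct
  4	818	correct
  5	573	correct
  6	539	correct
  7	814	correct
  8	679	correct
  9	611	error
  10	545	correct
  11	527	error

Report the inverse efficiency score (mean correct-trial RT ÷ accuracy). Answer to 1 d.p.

844.0 ms

Correct trials (n=9): 732, 794, 721, 818, 573, 539, 814, 679, 545
Mean correct RT = 6215/9 = 690.5556 ms
Proportion correct = 9/11
IES = 690.5556 / (9/11) = 844.012 ms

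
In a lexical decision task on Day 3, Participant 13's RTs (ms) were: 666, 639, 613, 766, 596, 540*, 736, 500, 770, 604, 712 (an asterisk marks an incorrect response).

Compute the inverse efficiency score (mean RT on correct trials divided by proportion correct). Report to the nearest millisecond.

Correct trials (n=10): 666, 639, 613, 766, 596, 736, 500, 770, 604, 712
Mean correct RT = 6602/10 = 660.2000 ms
Proportion correct = 10/11
IES = 660.2000 / (10/11) = 726.220 ms

726 ms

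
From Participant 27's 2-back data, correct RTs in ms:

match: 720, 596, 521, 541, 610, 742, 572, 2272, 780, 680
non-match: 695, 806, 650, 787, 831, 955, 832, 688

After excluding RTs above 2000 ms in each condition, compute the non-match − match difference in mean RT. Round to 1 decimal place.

match: exclude 2272
M(match) = 5762/9 = 640.222
M(non-match) = 6244/8 = 780.500
Difference = 780.500 − 640.222 = 140.278 ms

140.3 ms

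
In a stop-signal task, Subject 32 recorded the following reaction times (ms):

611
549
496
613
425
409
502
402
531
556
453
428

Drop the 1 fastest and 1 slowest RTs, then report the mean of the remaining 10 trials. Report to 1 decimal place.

496.0 ms

Sorted: 402, 409, 425, 428, 453, 496, 502, 531, 549, 556, 611, 613
Drop lowest 1 (402) and highest 1 (613)
Remaining (n=10): Σ = 4960, mean = 4960/10 = 496.000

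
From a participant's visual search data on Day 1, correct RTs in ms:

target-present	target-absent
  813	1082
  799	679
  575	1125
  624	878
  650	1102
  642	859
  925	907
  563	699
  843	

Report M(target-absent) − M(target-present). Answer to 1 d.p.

201.5 ms

M(target-present) = 6434/9 = 714.889
M(target-absent) = 7331/8 = 916.375
Difference = 916.375 − 714.889 = 201.486 ms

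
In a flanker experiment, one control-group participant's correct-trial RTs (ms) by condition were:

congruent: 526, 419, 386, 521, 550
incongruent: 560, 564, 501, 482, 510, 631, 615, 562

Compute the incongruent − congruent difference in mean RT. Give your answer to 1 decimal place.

M(congruent) = 2402/5 = 480.400
M(incongruent) = 4425/8 = 553.125
Difference = 553.125 − 480.400 = 72.725 ms

72.7 ms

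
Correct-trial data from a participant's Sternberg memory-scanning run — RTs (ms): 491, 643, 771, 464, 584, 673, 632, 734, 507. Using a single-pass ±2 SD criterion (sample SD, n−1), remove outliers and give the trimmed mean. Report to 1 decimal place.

n = 9, ΣRT = 5499, M = 611.000
Σ(x−M)² = 93592.00; s = √(93592.00/8) = 108.162
Cutoffs: 611.000 ± 2·108.162 → [394.7, 827.3]
No RTs fall outside the cutoffs; all 9 retained. Mean = 5499/9 = 611.000

611.0 ms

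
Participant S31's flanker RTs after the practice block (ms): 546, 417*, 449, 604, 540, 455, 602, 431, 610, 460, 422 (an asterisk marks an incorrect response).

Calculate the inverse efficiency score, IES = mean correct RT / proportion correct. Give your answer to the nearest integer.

Correct trials (n=10): 546, 449, 604, 540, 455, 602, 431, 610, 460, 422
Mean correct RT = 5119/10 = 511.9000 ms
Proportion correct = 10/11
IES = 511.9000 / (10/11) = 563.090 ms

563 ms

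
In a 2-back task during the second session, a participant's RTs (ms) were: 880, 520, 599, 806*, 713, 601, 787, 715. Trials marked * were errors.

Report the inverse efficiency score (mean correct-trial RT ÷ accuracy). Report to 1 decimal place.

Correct trials (n=7): 880, 520, 599, 713, 601, 787, 715
Mean correct RT = 4815/7 = 687.8571 ms
Proportion correct = 7/8
IES = 687.8571 / (7/8) = 786.122 ms

786.1 ms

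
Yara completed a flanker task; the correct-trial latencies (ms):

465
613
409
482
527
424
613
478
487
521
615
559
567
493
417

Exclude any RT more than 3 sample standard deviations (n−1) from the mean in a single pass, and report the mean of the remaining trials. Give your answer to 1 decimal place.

511.3 ms

n = 15, ΣRT = 7670, M = 511.333
Σ(x−M)² = 69173.33; s = √(69173.33/14) = 70.292
Cutoffs: 511.333 ± 3·70.292 → [300.5, 722.2]
No RTs fall outside the cutoffs; all 15 retained. Mean = 7670/15 = 511.333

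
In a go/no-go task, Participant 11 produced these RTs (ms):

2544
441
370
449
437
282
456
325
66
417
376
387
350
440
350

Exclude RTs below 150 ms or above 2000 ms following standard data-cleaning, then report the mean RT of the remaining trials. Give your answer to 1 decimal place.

390.8 ms

Excluded: 66, 2544
Retained (n=13): Σ = 5080
Mean = 5080/13 = 390.7692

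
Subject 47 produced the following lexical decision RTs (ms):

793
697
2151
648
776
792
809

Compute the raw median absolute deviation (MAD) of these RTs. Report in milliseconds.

Sorted: 648, 697, 776, 792, 793, 809, 2151 → median = 792
|x − 792|: 1, 95, 1359, 144, 16, 0, 17
Sorted deviations: 0, 1, 16, 17, 95, 144, 1359 → MAD = 17

17 ms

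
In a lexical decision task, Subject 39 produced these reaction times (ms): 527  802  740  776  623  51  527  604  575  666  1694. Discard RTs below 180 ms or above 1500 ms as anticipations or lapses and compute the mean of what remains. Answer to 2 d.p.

648.89 ms

Excluded: 51, 1694
Retained (n=9): Σ = 5840
Mean = 5840/9 = 648.8889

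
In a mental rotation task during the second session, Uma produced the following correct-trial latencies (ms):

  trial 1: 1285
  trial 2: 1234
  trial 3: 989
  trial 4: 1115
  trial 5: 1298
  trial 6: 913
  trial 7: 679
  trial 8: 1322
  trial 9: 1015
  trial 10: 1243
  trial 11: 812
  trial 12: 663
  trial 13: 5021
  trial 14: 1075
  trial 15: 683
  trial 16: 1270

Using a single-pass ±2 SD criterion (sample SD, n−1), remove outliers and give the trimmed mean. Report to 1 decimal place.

1039.7 ms

n = 16, ΣRT = 20617, M = 1288.562
Σ(x−M)² = 15675773.94; s = √(15675773.94/15) = 1022.278
Cutoffs: 1288.562 ± 2·1022.278 → [-756.0, 3333.1]
Outside: 5021 → excluded.
Retained (n=15): Σ = 15596, mean = 15596/15 = 1039.733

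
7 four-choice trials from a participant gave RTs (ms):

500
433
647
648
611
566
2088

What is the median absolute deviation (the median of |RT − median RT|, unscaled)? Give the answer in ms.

Sorted: 433, 500, 566, 611, 647, 648, 2088 → median = 611
|x − 611|: 111, 178, 36, 37, 0, 45, 1477
Sorted deviations: 0, 36, 37, 45, 111, 178, 1477 → MAD = 45

45 ms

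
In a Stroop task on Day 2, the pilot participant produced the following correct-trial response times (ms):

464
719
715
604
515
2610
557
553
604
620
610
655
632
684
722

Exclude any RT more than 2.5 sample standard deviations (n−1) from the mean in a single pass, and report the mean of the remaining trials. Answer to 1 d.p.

n = 15, ΣRT = 11264, M = 750.933
Σ(x−M)² = 3782072.93; s = √(3782072.93/14) = 519.758
Cutoffs: 750.933 ± 2.5·519.758 → [-548.5, 2050.3]
Outside: 2610 → excluded.
Retained (n=14): Σ = 8654, mean = 8654/14 = 618.143

618.1 ms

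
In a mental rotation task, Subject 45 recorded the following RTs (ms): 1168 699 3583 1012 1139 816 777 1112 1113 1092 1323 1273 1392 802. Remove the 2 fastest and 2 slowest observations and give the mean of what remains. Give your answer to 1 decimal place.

Sorted: 699, 777, 802, 816, 1012, 1092, 1112, 1113, 1139, 1168, 1273, 1323, 1392, 3583
Drop lowest 2 (699, 777) and highest 2 (1392, 3583)
Remaining (n=10): Σ = 10850, mean = 10850/10 = 1085.000

1085.0 ms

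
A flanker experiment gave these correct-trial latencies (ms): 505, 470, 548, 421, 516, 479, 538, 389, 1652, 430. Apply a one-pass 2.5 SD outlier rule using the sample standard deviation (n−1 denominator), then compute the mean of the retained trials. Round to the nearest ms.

n = 10, ΣRT = 5948, M = 594.800
Σ(x−M)² = 1266065.60; s = √(1266065.60/9) = 375.065
Cutoffs: 594.800 ± 2.5·375.065 → [-342.9, 1532.5]
Outside: 1652 → excluded.
Retained (n=9): Σ = 4296, mean = 4296/9 = 477.333

477 ms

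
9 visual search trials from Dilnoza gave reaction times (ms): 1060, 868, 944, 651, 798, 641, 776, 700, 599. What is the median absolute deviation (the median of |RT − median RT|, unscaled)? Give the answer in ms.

Sorted: 599, 641, 651, 700, 776, 798, 868, 944, 1060 → median = 776
|x − 776|: 284, 92, 168, 125, 22, 135, 0, 76, 177
Sorted deviations: 0, 22, 76, 92, 125, 135, 168, 177, 284 → MAD = 125

125 ms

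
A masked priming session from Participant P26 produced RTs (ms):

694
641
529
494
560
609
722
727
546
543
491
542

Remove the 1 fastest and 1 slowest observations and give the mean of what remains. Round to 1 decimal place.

Sorted: 491, 494, 529, 542, 543, 546, 560, 609, 641, 694, 722, 727
Drop lowest 1 (491) and highest 1 (727)
Remaining (n=10): Σ = 5880, mean = 5880/10 = 588.000

588.0 ms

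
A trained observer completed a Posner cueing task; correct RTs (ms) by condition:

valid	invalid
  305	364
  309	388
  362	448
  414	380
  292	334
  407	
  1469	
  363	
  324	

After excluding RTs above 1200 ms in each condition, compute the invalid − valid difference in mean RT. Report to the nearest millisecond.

36 ms

valid: exclude 1469
M(valid) = 2776/8 = 347.000
M(invalid) = 1914/5 = 382.800
Difference = 382.800 − 347.000 = 35.800 ms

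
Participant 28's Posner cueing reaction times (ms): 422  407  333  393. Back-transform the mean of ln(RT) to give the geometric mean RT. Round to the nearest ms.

ln(RT): 6.0450, 6.0088, 5.8081, 5.9738
Mean ln(RT) = 23.8358/4 = 5.95894
Geometric mean = exp(5.95894) = 387.20 ms

387 ms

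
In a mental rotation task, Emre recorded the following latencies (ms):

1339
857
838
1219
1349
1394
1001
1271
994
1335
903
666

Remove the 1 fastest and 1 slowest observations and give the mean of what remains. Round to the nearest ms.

Sorted: 666, 838, 857, 903, 994, 1001, 1219, 1271, 1335, 1339, 1349, 1394
Drop lowest 1 (666) and highest 1 (1394)
Remaining (n=10): Σ = 11106, mean = 11106/10 = 1110.600

1111 ms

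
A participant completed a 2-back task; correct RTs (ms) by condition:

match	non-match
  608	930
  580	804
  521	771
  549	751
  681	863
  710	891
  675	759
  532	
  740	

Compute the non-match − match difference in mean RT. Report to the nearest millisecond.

M(match) = 5596/9 = 621.778
M(non-match) = 5769/7 = 824.143
Difference = 824.143 − 621.778 = 202.365 ms

202 ms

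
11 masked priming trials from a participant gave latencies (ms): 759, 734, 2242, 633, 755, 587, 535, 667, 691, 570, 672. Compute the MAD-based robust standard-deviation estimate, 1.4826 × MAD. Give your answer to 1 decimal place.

123.1 ms

Sorted: 535, 570, 587, 633, 667, 672, 691, 734, 755, 759, 2242 → median = 672
|x − 672| sorted: 0, 5, 19, 39, 62, 83, 85, 87, 102, 137, 1570 → MAD = 83
Robust SD ≈ 1.4826 × 83 = 123.056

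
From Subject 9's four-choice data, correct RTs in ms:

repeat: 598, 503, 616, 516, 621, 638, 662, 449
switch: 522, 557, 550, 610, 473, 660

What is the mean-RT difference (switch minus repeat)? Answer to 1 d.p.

-13.4 ms

M(repeat) = 4603/8 = 575.375
M(switch) = 3372/6 = 562.000
Difference = 562.000 − 575.375 = -13.375 ms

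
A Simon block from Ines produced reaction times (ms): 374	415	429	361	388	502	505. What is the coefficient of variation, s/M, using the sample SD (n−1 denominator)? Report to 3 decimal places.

0.138

n = 7, Σ = 2974, M = 424.8571
Σ(x−M)² = 20510.857; s = √(20510.857/6) = 58.4677
CV = 58.4677 / 424.8571 = 0.13762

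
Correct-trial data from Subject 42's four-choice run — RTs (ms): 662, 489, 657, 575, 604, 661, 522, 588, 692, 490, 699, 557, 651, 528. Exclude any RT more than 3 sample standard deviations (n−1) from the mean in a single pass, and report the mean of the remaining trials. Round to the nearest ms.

n = 14, ΣRT = 8375, M = 598.214
Σ(x−M)² = 69958.36; s = √(69958.36/13) = 73.358
Cutoffs: 598.214 ± 3·73.358 → [378.1, 818.3]
No RTs fall outside the cutoffs; all 14 retained. Mean = 8375/14 = 598.214

598 ms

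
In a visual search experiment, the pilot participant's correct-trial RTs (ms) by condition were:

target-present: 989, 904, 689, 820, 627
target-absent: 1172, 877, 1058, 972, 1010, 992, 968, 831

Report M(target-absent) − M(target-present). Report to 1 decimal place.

179.2 ms

M(target-present) = 4029/5 = 805.800
M(target-absent) = 7880/8 = 985.000
Difference = 985.000 − 805.800 = 179.200 ms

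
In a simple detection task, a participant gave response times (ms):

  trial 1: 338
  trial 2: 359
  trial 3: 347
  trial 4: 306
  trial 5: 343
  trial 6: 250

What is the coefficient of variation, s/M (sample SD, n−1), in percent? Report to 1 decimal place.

12.4%

n = 6, Σ = 1943, M = 323.8333
Σ(x−M)² = 8110.833; s = √(8110.833/5) = 40.2761
CV = 40.2761 / 323.8333 = 0.12437 = 12.437%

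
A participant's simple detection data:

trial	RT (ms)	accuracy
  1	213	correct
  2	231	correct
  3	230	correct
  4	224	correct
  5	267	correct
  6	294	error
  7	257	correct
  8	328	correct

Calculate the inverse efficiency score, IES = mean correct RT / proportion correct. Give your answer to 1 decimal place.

Correct trials (n=7): 213, 231, 230, 224, 267, 257, 328
Mean correct RT = 1750/7 = 250.0000 ms
Proportion correct = 7/8
IES = 250.0000 / (7/8) = 285.714 ms

285.7 ms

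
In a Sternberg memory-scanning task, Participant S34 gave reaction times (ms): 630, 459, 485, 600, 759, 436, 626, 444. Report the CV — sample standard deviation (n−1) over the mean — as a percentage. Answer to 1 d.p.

21.0%

n = 8, Σ = 4439, M = 554.8750
Σ(x−M)² = 94904.875; s = √(94904.875/7) = 116.4381
CV = 116.4381 / 554.8750 = 0.20985 = 20.985%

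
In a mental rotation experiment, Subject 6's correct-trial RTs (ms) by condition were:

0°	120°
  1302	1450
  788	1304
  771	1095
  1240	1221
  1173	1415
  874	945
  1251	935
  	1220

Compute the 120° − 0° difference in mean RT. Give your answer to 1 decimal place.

M(0°) = 7399/7 = 1057.000
M(120°) = 9585/8 = 1198.125
Difference = 1198.125 − 1057.000 = 141.125 ms

141.1 ms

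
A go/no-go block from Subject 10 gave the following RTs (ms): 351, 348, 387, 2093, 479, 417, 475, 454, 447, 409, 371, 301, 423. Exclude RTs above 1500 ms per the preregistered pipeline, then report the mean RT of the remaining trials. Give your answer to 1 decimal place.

Excluded: 2093
Retained (n=12): Σ = 4862
Mean = 4862/12 = 405.1667

405.2 ms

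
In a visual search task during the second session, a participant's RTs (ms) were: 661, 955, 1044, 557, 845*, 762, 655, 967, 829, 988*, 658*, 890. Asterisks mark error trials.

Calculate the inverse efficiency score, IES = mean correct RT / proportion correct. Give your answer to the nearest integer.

Correct trials (n=9): 661, 955, 1044, 557, 762, 655, 967, 829, 890
Mean correct RT = 7320/9 = 813.3333 ms
Proportion correct = 9/12
IES = 813.3333 / (9/12) = 1084.444 ms

1084 ms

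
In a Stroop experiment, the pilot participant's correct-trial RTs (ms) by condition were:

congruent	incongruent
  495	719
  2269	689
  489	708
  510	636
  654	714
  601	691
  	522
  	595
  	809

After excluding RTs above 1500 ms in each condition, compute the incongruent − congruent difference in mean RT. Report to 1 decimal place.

congruent: exclude 2269
M(congruent) = 2749/5 = 549.800
M(incongruent) = 6083/9 = 675.889
Difference = 675.889 − 549.800 = 126.089 ms

126.1 ms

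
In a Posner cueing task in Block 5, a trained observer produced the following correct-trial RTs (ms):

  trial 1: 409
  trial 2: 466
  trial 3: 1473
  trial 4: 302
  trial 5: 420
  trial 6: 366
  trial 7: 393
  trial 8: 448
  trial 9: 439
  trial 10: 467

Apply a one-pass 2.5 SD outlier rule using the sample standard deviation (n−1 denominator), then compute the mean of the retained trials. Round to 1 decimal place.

412.2 ms

n = 10, ΣRT = 5183, M = 518.300
Σ(x−M)² = 1035340.10; s = √(1035340.10/9) = 339.172
Cutoffs: 518.300 ± 2.5·339.172 → [-329.6, 1366.2]
Outside: 1473 → excluded.
Retained (n=9): Σ = 3710, mean = 3710/9 = 412.222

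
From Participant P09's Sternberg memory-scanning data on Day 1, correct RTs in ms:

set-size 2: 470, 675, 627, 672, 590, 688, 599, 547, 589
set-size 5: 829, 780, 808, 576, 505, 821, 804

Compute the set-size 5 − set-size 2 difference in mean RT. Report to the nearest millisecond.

126 ms

M(set-size 2) = 5457/9 = 606.333
M(set-size 5) = 5123/7 = 731.857
Difference = 731.857 − 606.333 = 125.524 ms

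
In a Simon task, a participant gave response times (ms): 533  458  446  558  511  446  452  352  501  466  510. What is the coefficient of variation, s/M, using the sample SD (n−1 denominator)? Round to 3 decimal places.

n = 11, Σ = 5233, M = 475.7273
Σ(x−M)² = 31154.182; s = √(31154.182/10) = 55.8159
CV = 55.8159 / 475.7273 = 0.11733

0.117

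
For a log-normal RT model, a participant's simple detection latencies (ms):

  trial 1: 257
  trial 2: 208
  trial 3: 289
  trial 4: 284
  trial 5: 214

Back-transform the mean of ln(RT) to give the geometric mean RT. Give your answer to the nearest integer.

ln(RT): 5.5491, 5.3375, 5.6664, 5.6490, 5.3660
Mean ln(RT) = 27.5680/5 = 5.51360
Geometric mean = exp(5.51360) = 248.04 ms

248 ms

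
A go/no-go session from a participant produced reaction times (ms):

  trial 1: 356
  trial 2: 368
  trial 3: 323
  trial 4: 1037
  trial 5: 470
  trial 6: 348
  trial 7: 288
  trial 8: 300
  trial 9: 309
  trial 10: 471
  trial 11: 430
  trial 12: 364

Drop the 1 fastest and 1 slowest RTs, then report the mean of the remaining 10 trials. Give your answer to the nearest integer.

Sorted: 288, 300, 309, 323, 348, 356, 364, 368, 430, 470, 471, 1037
Drop lowest 1 (288) and highest 1 (1037)
Remaining (n=10): Σ = 3739, mean = 3739/10 = 373.900

374 ms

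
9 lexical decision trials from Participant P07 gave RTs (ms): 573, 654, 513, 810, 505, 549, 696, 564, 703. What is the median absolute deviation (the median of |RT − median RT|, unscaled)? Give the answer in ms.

68 ms

Sorted: 505, 513, 549, 564, 573, 654, 696, 703, 810 → median = 573
|x − 573|: 0, 81, 60, 237, 68, 24, 123, 9, 130
Sorted deviations: 0, 9, 24, 60, 68, 81, 123, 130, 237 → MAD = 68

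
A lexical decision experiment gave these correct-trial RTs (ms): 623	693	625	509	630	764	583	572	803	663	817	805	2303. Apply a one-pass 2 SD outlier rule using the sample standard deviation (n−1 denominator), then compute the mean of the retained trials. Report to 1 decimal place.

n = 13, ΣRT = 10390, M = 799.231
Σ(x−M)² = 2565446.31; s = √(2565446.31/12) = 462.371
Cutoffs: 799.231 ± 2·462.371 → [-125.5, 1724.0]
Outside: 2303 → excluded.
Retained (n=12): Σ = 8087, mean = 8087/12 = 673.917

673.9 ms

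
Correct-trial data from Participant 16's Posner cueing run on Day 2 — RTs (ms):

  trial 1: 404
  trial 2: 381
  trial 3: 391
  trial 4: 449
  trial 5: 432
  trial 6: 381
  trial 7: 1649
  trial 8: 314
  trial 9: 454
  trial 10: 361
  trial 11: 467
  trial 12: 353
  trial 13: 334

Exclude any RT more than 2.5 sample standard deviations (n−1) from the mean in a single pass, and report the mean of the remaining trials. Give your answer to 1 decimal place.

n = 13, ΣRT = 6370, M = 490.000
Σ(x−M)² = 1481832.00; s = √(1481832.00/12) = 351.406
Cutoffs: 490.000 ± 2.5·351.406 → [-388.5, 1368.5]
Outside: 1649 → excluded.
Retained (n=12): Σ = 4721, mean = 4721/12 = 393.417

393.4 ms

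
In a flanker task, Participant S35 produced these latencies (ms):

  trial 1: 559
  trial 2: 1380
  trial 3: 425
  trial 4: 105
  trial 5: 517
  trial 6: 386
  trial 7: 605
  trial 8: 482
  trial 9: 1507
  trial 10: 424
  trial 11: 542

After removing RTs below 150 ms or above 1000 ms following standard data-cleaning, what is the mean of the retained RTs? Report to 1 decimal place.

Excluded: 105, 1380, 1507
Retained (n=8): Σ = 3940
Mean = 3940/8 = 492.5000

492.5 ms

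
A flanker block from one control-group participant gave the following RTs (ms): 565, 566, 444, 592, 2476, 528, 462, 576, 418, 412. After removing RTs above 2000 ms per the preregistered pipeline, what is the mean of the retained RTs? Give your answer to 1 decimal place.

Excluded: 2476
Retained (n=9): Σ = 4563
Mean = 4563/9 = 507.0000

507.0 ms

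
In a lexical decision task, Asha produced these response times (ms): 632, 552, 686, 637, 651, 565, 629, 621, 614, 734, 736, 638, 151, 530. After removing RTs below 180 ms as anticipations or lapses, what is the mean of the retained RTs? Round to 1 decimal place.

632.7 ms

Excluded: 151
Retained (n=13): Σ = 8225
Mean = 8225/13 = 632.6923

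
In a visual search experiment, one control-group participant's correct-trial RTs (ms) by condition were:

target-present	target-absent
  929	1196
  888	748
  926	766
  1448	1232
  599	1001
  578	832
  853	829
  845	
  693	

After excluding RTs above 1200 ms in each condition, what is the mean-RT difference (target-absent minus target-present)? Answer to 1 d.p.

106.5 ms

target-present: exclude 1448
target-absent: exclude 1232
M(target-present) = 6311/8 = 788.875
M(target-absent) = 5372/6 = 895.333
Difference = 895.333 − 788.875 = 106.458 ms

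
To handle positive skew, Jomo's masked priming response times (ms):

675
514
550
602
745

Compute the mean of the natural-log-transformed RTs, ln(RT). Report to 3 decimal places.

6.416

ln(RT): 6.5147, 6.2422, 6.3099, 6.4003, 6.6134
Σ ln(RT) = 32.0805
Mean = 32.0805/5 = 6.41610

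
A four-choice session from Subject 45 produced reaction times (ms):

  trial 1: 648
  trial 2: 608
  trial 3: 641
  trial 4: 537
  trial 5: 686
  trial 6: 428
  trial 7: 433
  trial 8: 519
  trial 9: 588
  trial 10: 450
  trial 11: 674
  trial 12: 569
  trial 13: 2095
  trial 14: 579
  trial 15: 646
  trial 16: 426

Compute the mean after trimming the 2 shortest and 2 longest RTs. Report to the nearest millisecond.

Sorted: 426, 428, 433, 450, 519, 537, 569, 579, 588, 608, 641, 646, 648, 674, 686, 2095
Drop lowest 2 (426, 428) and highest 2 (686, 2095)
Remaining (n=12): Σ = 6892, mean = 6892/12 = 574.333

574 ms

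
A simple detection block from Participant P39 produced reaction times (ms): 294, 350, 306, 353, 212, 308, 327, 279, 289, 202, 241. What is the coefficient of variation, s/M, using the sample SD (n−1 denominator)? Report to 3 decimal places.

0.177

n = 11, Σ = 3161, M = 287.3636
Σ(x−M)² = 25808.545; s = √(25808.545/10) = 50.8021
CV = 50.8021 / 287.3636 = 0.17679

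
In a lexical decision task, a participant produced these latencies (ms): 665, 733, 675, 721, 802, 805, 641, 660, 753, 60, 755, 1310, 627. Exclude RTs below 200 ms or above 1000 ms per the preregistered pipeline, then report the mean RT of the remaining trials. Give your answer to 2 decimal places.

712.45 ms

Excluded: 60, 1310
Retained (n=11): Σ = 7837
Mean = 7837/11 = 712.4545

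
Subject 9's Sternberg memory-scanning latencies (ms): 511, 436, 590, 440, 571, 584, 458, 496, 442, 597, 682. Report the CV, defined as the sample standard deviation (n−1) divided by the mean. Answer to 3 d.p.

0.155

n = 11, Σ = 5807, M = 527.9091
Σ(x−M)² = 67122.909; s = √(67122.909/10) = 81.9286
CV = 81.9286 / 527.9091 = 0.15519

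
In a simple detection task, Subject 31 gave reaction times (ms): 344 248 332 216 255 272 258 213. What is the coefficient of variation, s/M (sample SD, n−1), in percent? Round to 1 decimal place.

n = 8, Σ = 2138, M = 267.2500
Σ(x−M)² = 16281.500; s = √(16281.500/7) = 48.2279
CV = 48.2279 / 267.2500 = 0.18046 = 18.046%

18.0%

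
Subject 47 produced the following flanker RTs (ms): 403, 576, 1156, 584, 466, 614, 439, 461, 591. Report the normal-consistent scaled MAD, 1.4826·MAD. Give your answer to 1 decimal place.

163.1 ms

Sorted: 403, 439, 461, 466, 576, 584, 591, 614, 1156 → median = 576
|x − 576| sorted: 0, 8, 15, 38, 110, 115, 137, 173, 580 → MAD = 110
Robust SD ≈ 1.4826 × 110 = 163.086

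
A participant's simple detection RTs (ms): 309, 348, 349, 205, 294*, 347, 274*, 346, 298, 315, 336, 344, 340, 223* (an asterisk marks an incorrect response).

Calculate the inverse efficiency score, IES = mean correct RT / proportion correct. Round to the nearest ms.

409 ms

Correct trials (n=11): 309, 348, 349, 205, 347, 346, 298, 315, 336, 344, 340
Mean correct RT = 3537/11 = 321.5455 ms
Proportion correct = 11/14
IES = 321.5455 / (11/14) = 409.240 ms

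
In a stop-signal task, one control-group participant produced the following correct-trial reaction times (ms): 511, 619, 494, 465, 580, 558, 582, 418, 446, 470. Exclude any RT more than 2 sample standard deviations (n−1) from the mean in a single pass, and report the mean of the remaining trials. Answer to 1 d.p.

514.3 ms

n = 10, ΣRT = 5143, M = 514.300
Σ(x−M)² = 40526.10; s = √(40526.10/9) = 67.104
Cutoffs: 514.300 ± 2·67.104 → [380.1, 648.5]
No RTs fall outside the cutoffs; all 10 retained. Mean = 5143/10 = 514.300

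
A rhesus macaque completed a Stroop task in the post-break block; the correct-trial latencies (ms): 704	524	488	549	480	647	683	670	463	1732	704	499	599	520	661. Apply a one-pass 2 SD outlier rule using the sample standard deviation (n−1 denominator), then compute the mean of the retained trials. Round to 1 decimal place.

n = 15, ΣRT = 9923, M = 661.533
Σ(x−M)² = 1334671.73; s = √(1334671.73/14) = 308.762
Cutoffs: 661.533 ± 2·308.762 → [44.0, 1279.1]
Outside: 1732 → excluded.
Retained (n=14): Σ = 8191, mean = 8191/14 = 585.071

585.1 ms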